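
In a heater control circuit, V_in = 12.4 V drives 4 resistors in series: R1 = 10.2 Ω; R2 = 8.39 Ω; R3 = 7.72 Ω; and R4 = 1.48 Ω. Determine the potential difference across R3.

V ≈ 3.44 V

Series total: ΣR = 10.2 + 8.39 + 7.72 + 1.48 = 27.79 Ω.
Voltage divider: V = V_in · (7.720 / 27.79) = 12.4 × 0.2778 = 3.445 V.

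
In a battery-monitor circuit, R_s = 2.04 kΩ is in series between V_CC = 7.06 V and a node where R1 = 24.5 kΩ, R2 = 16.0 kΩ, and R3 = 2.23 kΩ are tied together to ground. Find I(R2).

I ≈ 0.208 mA

Equivalent of the parallel group: R_p = 1.812 kΩ.
V_A by voltage divider: V_A = 7.06 × 1.812/(2.04 + 1.812) = 3.321 V.
I(R2) = V_A / R2 = 3.321/16.0 = 0.2076 mA.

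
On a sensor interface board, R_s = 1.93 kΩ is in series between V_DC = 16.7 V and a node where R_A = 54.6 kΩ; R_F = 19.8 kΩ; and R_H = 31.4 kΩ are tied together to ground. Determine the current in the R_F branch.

Equivalent of the parallel group: R_p = 9.934 kΩ.
Node voltage V_A = V_DC · R_p/(R_s + R_p) = 16.7 × 0.8373 = 13.98 V.
Branch current I = V_A/R_F = 13.98/19.8 = 0.7062 mA.

I ≈ 0.706 mA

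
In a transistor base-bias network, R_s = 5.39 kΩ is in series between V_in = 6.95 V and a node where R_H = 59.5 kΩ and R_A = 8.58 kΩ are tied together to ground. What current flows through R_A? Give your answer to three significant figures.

Equivalent of the parallel group: R_p = 7.499 kΩ.
Node voltage V_A = V_in · R_p/(R_s + R_p) = 6.95 × 0.5818 = 4.044 V.
Branch current I = V_A/R_A = 4.044/8.58 = 0.4713 mA.

I ≈ 0.471 mA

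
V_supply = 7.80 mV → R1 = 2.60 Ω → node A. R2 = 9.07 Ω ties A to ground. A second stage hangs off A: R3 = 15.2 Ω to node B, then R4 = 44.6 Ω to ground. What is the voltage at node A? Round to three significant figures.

Looking into the second stage from A: R3 + R4 = 59.80 Ω appears in parallel with R2.
Effective lower resistance at A: R2 ‖ 59.80 = 7.876 Ω.
V_A = 7.80 × 7.876/(2.60 + 7.876) = 5.864 mV.

V_A ≈ 5.86 mV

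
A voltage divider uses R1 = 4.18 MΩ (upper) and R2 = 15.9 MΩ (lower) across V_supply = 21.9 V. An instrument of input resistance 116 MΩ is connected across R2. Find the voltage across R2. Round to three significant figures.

The load sits in parallel with R2, giving an effective lower resistance R2' = R2·R_L/(R2+R_L) = 13.98 MΩ.
Voltage divider with the loaded lower leg: V_out = 21.9 × 13.98/(4.18 + 13.98) = 21.9 × 0.7699 = 16.86 V.

V_out ≈ 16.9 V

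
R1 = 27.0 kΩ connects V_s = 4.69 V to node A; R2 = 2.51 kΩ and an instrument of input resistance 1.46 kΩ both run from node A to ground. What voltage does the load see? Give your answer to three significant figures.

V_out ≈ 0.155 V

R2 ‖ R_L = (2.51 × 1.46)/(2.51 + 1.46) = 0.9231 kΩ.
Voltage divider with the loaded lower leg: V_out = 4.69 × 0.9231/(27.0 + 0.9231) = 4.69 × 0.03306 = 0.1550 V.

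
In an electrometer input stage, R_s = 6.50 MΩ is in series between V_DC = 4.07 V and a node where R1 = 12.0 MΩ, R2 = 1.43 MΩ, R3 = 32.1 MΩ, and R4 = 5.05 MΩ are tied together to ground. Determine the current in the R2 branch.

Parallel bank: R_p = 1/(1/12.0 + 1/1.43 + 1/32.1 + 1/5.05) = 0.9883 MΩ.
Node voltage V_A = V_DC · R_p/(R_s + R_p) = 4.07 × 0.1320 = 0.5372 V.
Branch current I = V_A/R2 = 0.5372/1.43 = 0.3756 µA.
(Check via current divider: I_total = 0.5435 µA; share G_k/ΣG = 0.6911 → same result.)

I ≈ 0.376 µA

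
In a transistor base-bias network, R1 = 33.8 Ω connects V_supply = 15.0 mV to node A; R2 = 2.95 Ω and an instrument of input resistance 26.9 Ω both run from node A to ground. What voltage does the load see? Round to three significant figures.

R2 ‖ R_L = (2.95 × 26.9)/(2.95 + 26.9) = 2.658 Ω.
Then V_out = V_supply · R2'/(R1 + R2') = 15.0 × 2.658/36.46 = 1.094 mV.
(Unloaded it would be 1.20 mV; the load pulls it down.)

V_out ≈ 1.09 mV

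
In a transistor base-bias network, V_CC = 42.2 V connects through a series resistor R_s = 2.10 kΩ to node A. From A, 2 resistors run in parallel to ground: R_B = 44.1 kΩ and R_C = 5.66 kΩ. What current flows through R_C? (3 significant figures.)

I ≈ 5.26 mA

Equivalent of the parallel group: R_p = 5.016 kΩ.
Node voltage V_A = V_CC · R_p/(R_s + R_p) = 42.2 × 0.7049 = 29.75 V.
I(R_C) = V_A / R_C = 29.75/5.66 = 5.256 mA.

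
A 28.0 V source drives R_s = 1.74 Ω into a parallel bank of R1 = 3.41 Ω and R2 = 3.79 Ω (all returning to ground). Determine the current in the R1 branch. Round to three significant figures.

I ≈ 4.17 A

Equivalent of the parallel group: R_p = 1.795 Ω.
Node voltage V_A = V_in · R_p/(R_s + R_p) = 28.0 × 0.5078 = 14.22 V.
I(R1) = V_A / R1 = 14.22/3.41 = 4.169 A.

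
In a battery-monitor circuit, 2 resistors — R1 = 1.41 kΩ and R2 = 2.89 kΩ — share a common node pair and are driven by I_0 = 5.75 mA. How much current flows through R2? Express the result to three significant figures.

With just two branches, the current splits inversely with resistance.
I(R2) = 5.75 × 1.41/(1.41 + 2.89) = 5.75 × 0.3279 = 1.885 mA.

I ≈ 1.89 mA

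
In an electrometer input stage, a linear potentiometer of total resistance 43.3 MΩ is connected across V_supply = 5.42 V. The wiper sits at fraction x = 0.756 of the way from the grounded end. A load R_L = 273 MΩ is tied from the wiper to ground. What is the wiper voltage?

V_out ≈ 3.98 V

Lower segment x·R_p = 32.73 MΩ; upper segment (1−x)·R_p = 10.57 MΩ.
R_L loads the lower segment: effective lower R = 29.23 MΩ.
Then V_out = V_supply · 29.23/(10.57 + 29.23) = 3.981 V.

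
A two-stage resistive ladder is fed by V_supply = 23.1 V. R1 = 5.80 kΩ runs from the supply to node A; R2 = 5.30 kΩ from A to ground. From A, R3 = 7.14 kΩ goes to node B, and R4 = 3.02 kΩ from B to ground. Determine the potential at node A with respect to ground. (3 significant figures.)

V_A ≈ 8.67 V

Node A sees R2 in parallel with the series input of stage 2, R3 + R4 = 10.16 kΩ.
R2 ‖ (R3+R4) = 3.483 kΩ.
V_A = 23.1 × 3.483/(5.80 + 3.483) = 8.667 V.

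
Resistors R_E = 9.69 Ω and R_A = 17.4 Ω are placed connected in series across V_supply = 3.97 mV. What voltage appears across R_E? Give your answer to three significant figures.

V ≈ 1.42 mV

Series total: ΣR = 9.69 + 17.4 = 27.09 Ω.
Voltage divider: V = V_supply · (9.690 / 27.09) = 3.97 × 0.3577 = 1.420 mV.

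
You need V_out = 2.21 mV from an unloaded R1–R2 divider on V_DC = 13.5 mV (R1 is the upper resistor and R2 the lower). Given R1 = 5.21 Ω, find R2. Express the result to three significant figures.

Required fraction k = V_out/V_DC = 0.1637.
Rearranging, R2 = R1·k/(1−k) = 5.21 × 0.1957 = 1.020 Ω.

R2 ≈ 1.02 Ω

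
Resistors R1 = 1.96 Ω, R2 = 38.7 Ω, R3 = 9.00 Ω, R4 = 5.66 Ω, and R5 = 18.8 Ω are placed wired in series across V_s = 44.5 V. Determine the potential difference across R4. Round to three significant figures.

ΣR = 1.96 + 38.7 + 9.00 + 5.66 + 18.8 = 74.12 Ω.
By the voltage-divider rule, V = 44.5 × 5.660/74.12 = 3.398 V.

V ≈ 3.40 V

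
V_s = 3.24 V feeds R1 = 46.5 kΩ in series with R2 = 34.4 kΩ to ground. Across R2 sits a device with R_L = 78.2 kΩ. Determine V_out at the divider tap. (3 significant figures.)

First combine the lower leg with the load: R2 ‖ R_L = 23.89 kΩ.
Voltage divider with the loaded lower leg: V_out = 3.24 × 23.89/(46.5 + 23.89) = 3.24 × 0.3394 = 1.100 V.
(Unloaded it would be 1.38 V; the load pulls it down.)

V_out ≈ 1.10 V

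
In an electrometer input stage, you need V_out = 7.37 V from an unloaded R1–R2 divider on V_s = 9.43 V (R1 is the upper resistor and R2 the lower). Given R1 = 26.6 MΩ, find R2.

V_out/V_s = R2/(R1+R2) = 0.7815.
R2 = R1 · 0.7815/(1 − 0.7815) = 95.17 MΩ.

R2 ≈ 95.2 MΩ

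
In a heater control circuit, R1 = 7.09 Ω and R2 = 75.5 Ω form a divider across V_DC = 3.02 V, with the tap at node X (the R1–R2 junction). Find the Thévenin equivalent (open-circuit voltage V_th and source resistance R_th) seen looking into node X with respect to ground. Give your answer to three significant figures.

V_th is the unloaded tap voltage: V_DC · R2/(R1+R2) = 3.02 × 0.9142 = 2.761 V.
Looking into X with the source shorted: R_th = R1·R2/(R1+R2) = 7.090 × 75.5/82.59 = 6.481 Ω.

V_th ≈ 2.76 V, R_th ≈ 6.48 Ω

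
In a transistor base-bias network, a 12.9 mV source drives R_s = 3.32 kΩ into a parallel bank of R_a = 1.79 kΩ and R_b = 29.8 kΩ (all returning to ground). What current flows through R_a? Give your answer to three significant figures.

Equivalent of the parallel group: R_p = 1.689 kΩ.
V_A = 12.9 × 1.689/5.009 = 4.349 mV.
Branch current I = V_A/R_a = 4.349/1.79 = 2.430 µA.

I ≈ 2.43 µA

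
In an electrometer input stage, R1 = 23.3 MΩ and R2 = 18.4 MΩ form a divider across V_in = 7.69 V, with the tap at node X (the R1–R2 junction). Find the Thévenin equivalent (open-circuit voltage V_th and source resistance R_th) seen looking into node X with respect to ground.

V_th ≈ 3.39 V, R_th ≈ 10.3 MΩ

With X open, the divider is unloaded: V_th = 7.69 × 18.4/41.70 = 3.393 V.
Looking into X with the source shorted: R_th = R1·R2/(R1+R2) = 23.30 × 18.4/41.70 = 10.28 MΩ.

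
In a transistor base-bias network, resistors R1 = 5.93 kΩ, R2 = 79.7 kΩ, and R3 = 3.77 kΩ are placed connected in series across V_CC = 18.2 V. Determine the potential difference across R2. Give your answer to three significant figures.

V ≈ 16.2 V

Total series resistance ΣR = 5.93 + 79.7 + 3.77 = 89.40 kΩ.
Voltage divider: V = V_CC · (79.70 / 89.40) = 18.2 × 0.8915 = 16.23 V.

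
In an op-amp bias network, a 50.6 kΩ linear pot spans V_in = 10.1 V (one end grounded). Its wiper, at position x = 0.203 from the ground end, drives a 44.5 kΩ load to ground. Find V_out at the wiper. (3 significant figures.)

V_out ≈ 1.73 V

Lower segment x·R_p = 10.27 kΩ; upper segment (1−x)·R_p = 40.33 kΩ.
(x·R_p) ‖ R_L = 8.345 kΩ.
V_out = 10.1 × 8.345/(40.33 + 8.345) = 1.732 V.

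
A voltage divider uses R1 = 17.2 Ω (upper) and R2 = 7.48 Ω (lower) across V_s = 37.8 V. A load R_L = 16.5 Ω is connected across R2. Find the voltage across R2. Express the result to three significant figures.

V_out ≈ 8.71 V

First combine the lower leg with the load: R2 ‖ R_L = 5.147 Ω.
Now apply the divider: V_out = 37.8 × 0.2303 = 8.706 V.
(Unloaded it would be 11.5 V; the load pulls it down.)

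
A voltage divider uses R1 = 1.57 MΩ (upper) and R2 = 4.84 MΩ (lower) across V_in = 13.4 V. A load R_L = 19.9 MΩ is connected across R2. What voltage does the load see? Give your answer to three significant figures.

R2 ‖ R_L = (4.84 × 19.9)/(4.84 + 19.9) = 3.893 MΩ.
Then V_out = V_in · R2'/(R1 + R2') = 13.4 × 3.893/5.463 = 9.549 V.
(Unloaded it would be 10.1 V; the load pulls it down.)

V_out ≈ 9.55 V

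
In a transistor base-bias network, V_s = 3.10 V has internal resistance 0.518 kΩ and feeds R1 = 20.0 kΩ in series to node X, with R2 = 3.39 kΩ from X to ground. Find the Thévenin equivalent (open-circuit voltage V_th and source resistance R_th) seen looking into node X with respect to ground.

R1' = 0.518 + 20.0 = 20.52 kΩ (source resistance + R1).
Open-circuit (no load on X): V_th = V_s · R2/(R1' + R2) = 3.10 × 3.39/(20.52 + 3.39) = 0.4396 V.
Zeroing V_s shorts the top of R1' to ground, so R_th = R1' ‖ R2 = 2.909 kΩ.

V_th ≈ 0.440 V, R_th ≈ 2.91 kΩ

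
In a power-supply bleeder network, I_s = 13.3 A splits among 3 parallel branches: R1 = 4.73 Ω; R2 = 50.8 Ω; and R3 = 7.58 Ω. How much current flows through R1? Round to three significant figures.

I ≈ 7.75 A

Total conductance ΣG = 1/4.73 + 1/50.8 + 1/7.58 = 0.3630 (units of 1/Ω).
Current divider: I(R1) = I_s · G_k/ΣG = 13.3 × (0.2114/0.3630) = 13.3 × 0.5824 = 7.746 A.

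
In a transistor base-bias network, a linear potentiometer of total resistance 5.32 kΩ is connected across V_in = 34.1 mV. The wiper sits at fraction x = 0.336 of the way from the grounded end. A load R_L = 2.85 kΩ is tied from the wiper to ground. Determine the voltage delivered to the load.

V_out ≈ 8.09 mV

Lower segment x·R_p = 1.788 kΩ; upper segment (1−x)·R_p = 3.532 kΩ.
Lower segment in parallel with the load: 1.788 ‖ 2.85 = 1.099 kΩ.
Loaded-divider output: V_out = 34.1 × 0.2372 = 8.089 mV.
(Unloaded: V_out = x·V_in = 11.5 mV.)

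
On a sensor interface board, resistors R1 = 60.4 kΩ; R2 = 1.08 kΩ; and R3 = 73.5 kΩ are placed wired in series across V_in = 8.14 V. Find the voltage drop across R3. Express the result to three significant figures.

V ≈ 4.43 V

Total series resistance ΣR = 60.4 + 1.08 + 73.5 = 135.0 kΩ.
V = V_in · R/ΣR = 8.14 × 0.5445 = 4.432 V.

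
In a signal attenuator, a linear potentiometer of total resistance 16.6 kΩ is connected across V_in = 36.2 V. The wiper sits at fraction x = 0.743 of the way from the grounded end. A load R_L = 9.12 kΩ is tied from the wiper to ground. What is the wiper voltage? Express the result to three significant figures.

V_out ≈ 20.0 V

Lower segment x·R_p = 12.33 kΩ; upper segment (1−x)·R_p = 4.266 kΩ.
Lower segment in parallel with the load: 12.33 ‖ 9.12 = 5.243 kΩ.
Then V_out = V_in · 5.243/(4.266 + 5.243) = 19.96 V.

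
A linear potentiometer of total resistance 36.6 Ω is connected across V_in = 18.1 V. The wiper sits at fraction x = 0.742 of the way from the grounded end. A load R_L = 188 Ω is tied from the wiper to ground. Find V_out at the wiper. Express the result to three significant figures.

Lower segment x·R_p = 27.16 Ω; upper segment (1−x)·R_p = 9.443 Ω.
(x·R_p) ‖ R_L = 23.73 Ω.
V_out = 18.1 × 23.73/(9.443 + 23.73) = 12.95 V.

V_out ≈ 12.9 V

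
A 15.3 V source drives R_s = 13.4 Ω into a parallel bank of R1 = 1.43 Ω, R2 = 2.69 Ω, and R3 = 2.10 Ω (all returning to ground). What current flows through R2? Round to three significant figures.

Equivalent of the parallel group: R_p = 0.6463 Ω.
V_A = 15.3 × 0.6463/14.05 = 0.7040 V.
Branch current I = V_A/R2 = 0.7040/2.69 = 0.2617 A.

I ≈ 0.262 A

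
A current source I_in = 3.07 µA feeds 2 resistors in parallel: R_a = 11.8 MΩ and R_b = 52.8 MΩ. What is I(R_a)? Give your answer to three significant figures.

Two-branch current divider: I_k = I_in · R_other/(R_1 + R_2).
I(R_a) = 3.07 × 52.8/(11.8 + 52.8) = 3.07 × 0.8173 = 2.509 µA.

I ≈ 2.51 µA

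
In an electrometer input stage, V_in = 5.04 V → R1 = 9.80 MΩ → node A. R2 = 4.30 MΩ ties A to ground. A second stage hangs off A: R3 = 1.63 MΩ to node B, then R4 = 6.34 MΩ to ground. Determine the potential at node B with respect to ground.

Looking into the second stage from A: R3 + R4 = 7.970 MΩ appears in parallel with R2.
Effective lower resistance at A: R2 ‖ 7.970 = 2.793 MΩ.
First divider: V_A = V_in · 2.793/(9.80 + 2.793) = 1.118 V.
V_B = V_A × 0.7955 = 0.8892 V.

V_B ≈ 0.889 V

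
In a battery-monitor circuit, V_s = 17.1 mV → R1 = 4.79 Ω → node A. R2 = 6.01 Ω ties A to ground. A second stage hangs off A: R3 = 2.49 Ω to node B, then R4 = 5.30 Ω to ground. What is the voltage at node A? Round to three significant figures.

The second stage (R3 + R4 = 7.790 Ω) loads node A in parallel with R2.
R2 ‖ (R3+R4) = 3.393 Ω.
V_A = 17.1 × 3.393/(4.79 + 3.393) = 7.090 mV.

V_A ≈ 7.09 mV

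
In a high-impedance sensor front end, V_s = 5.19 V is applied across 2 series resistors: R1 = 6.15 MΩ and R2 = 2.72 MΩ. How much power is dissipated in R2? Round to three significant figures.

P ≈ 0.931 µW

ΣR = 8.870 MΩ → I = 5.19/8.870 = 0.5851 µA.
P = I²R = 0.3424 × 2.72 = 0.9312 µW.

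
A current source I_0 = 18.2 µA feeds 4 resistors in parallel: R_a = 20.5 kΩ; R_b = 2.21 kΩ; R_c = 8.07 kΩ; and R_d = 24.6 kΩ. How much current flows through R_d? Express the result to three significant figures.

I ≈ 1.11 µA

Total conductance ΣG = 1/20.5 + 1/2.21 + 1/8.07 + 1/24.6 = 0.6658 (units of 1/kΩ).
By the current-divider rule, I = I_0 · G_k/ΣG = 18.2 × 0.06105 = 1.111 µA.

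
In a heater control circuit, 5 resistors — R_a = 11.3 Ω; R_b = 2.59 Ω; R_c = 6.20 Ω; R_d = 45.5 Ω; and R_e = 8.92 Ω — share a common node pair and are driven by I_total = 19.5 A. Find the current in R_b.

I ≈ 9.78 A

Conductances: ΣG = 1/11.3 + 1/2.59 + 1/6.20 + 1/45.5 + 1/8.92 = 0.7700 (1/Ω).
Current divider: I(R_b) = I_total · G_k/ΣG = 19.5 × (0.3861/0.7700) = 19.5 × 0.5014 = 9.778 A.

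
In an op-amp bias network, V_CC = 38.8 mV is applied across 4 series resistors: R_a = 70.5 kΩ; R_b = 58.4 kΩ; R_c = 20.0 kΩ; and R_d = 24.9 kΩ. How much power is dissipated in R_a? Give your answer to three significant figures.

ΣR = 173.8 kΩ → I = 38.8/173.8 = 0.2232 µA.
V(R_a) = I·R = 15.74 mV; P = V·I = 15.74 × 0.2232 = 3.514 nW.

P ≈ 3.51 nW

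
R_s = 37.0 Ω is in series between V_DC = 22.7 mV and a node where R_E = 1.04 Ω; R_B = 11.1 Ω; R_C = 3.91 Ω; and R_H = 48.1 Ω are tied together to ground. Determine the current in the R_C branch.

Combine the parallel branches: R_p = (1/1.04 + 1/11.1 + 1/3.91 + 1/48.1)⁻¹ = 0.7529 Ω.
V_A = 22.7 × 0.7529/37.75 = 0.4527 mV.
Branch current I = V_A/R_C = 0.4527/3.91 = 0.1158 mA.

I ≈ 0.116 mA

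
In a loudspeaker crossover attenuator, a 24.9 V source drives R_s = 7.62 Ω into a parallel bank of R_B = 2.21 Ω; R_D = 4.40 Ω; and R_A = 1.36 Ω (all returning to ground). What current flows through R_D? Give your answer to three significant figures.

Combine the parallel branches: R_p = (1/2.21 + 1/4.40 + 1/1.36)⁻¹ = 0.7067 Ω.
V_A = 24.9 × 0.7067/8.327 = 2.113 V.
I(R_D) = V_A / R_D = 2.113/4.40 = 0.4803 A.
(Check via current divider: I_total = 2.990 A; share G_k/ΣG = 0.1606 → same result.)

I ≈ 0.480 A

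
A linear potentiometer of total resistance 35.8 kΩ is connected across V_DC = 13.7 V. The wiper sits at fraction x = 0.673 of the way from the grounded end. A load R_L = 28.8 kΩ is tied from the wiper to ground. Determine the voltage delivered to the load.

The pot divides into 11.71 kΩ above the wiper and 24.09 kΩ below.
(x·R_p) ‖ R_L = 13.12 kΩ.
Loaded-divider output: V_out = 13.7 × 0.5284 = 7.240 V.

V_out ≈ 7.24 V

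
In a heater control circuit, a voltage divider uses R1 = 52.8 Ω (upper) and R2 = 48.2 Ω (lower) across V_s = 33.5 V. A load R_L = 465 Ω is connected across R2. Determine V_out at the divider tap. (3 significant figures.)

V_out ≈ 15.2 V

First combine the lower leg with the load: R2 ‖ R_L = 43.67 Ω.
Voltage divider with the loaded lower leg: V_out = 33.5 × 43.67/(52.8 + 43.67) = 33.5 × 0.4527 = 15.17 V.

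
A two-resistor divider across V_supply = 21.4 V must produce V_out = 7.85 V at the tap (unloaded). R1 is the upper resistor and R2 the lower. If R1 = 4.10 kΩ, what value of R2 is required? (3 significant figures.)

V_out/V_supply = R2/(R1+R2) = 0.3668.
So R2 = R1 · V_out/(V_supply − V_out) = 4.10 × 7.85/(21.4 − 7.85) = 4.10 × 0.5793 = 2.375 kΩ.

R2 ≈ 2.38 kΩ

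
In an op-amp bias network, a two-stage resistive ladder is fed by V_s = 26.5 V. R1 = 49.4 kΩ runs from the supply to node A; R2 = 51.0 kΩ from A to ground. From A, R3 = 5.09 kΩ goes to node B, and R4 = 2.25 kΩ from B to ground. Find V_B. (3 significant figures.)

V_B ≈ 0.934 V

Node A sees R2 in parallel with the series input of stage 2, R3 + R4 = 7.340 kΩ.
R2 ‖ (R3+R4) = 6.417 kΩ.
So V_A = 26.5 × 0.1150 = 3.046 V.
V_B = V_A × 0.3065 = 0.9338 V.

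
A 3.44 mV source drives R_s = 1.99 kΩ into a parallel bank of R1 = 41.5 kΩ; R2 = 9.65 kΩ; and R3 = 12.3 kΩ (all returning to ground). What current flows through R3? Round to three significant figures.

Equivalent of the parallel group: R_p = 4.784 kΩ.
Node voltage V_A = V_CC · R_p/(R_s + R_p) = 3.44 × 0.7062 = 2.429 mV.
Branch current I = V_A/R3 = 2.429/12.3 = 0.1975 µA.

I ≈ 0.198 µA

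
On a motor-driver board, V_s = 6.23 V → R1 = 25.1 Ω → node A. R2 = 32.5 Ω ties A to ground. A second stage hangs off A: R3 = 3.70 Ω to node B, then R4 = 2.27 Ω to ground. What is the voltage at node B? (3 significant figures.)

V_B ≈ 0.396 V

The second stage (R3 + R4 = 5.970 Ω) loads node A in parallel with R2.
Effective lower resistance at A: R2 ‖ 5.970 = 5.044 Ω.
First divider: V_A = V_s · 5.044/(25.1 + 5.044) = 1.042 V.
Then the unloaded second divider: V_B = V_A × R4/(R3+R4) = 1.042 × 0.3802 = 0.3964 V.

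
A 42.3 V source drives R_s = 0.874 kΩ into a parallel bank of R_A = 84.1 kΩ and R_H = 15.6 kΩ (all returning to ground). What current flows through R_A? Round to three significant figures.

Combine the parallel branches: R_p = (1/84.1 + 1/15.6)⁻¹ = 13.16 kΩ.
Node voltage V_A = V_s · R_p/(R_s + R_p) = 42.3 × 0.9377 = 39.67 V.
Branch current I = V_A/R_A = 39.67/84.1 = 0.4716 mA.

I ≈ 0.472 mA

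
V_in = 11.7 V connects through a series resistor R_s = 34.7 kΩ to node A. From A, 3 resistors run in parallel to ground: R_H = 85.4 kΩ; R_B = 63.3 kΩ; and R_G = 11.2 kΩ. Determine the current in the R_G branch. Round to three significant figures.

I ≈ 0.207 mA

Parallel bank: R_p = 1/(1/85.4 + 1/63.3 + 1/11.2) = 8.562 kΩ.
V_A = 11.7 × 8.562/43.26 = 2.316 V.
Branch current I = V_A/R_G = 2.316/11.2 = 0.2067 mA.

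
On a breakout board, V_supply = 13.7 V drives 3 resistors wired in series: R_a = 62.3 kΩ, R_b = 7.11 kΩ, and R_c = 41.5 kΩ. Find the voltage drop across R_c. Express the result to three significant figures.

ΣR = 62.3 + 7.11 + 41.5 = 110.9 kΩ.
V = V_supply · R/ΣR = 13.7 × 0.3742 = 5.126 V.

V ≈ 5.13 V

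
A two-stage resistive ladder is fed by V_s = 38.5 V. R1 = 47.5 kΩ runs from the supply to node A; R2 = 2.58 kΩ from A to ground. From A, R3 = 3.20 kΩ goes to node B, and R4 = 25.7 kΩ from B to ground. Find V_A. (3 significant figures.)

V_A ≈ 1.83 V

Node A sees R2 in parallel with the series input of stage 2, R3 + R4 = 28.90 kΩ.
Effective lower resistance at A: R2 ‖ 28.90 = 2.369 kΩ.
V_A = 38.5 × 2.369/(47.5 + 2.369) = 1.829 V.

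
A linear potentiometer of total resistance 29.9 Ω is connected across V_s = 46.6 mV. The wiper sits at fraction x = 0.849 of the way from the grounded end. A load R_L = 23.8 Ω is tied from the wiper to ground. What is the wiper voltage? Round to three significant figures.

V_out ≈ 34.1 mV

Split the track: R_lower = x·R_p = 25.39 Ω, R_upper = (1−x)·R_p = 4.515 Ω.
(x·R_p) ‖ R_L = 12.28 Ω.
Loaded-divider output: V_out = 46.6 × 0.7312 = 34.08 mV.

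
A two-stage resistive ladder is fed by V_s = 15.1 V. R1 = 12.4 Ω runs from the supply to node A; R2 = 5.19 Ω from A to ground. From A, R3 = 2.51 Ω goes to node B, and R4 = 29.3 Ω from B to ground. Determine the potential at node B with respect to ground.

Node A sees R2 in parallel with the series input of stage 2, R3 + R4 = 31.81 Ω.
R2 ‖ (R3+R4) = 4.462 Ω.
So V_A = 15.1 × 0.2646 = 3.996 V.
Then the unloaded second divider: V_B = V_A × R4/(R3+R4) = 3.996 × 0.9211 = 3.680 V.

V_B ≈ 3.68 V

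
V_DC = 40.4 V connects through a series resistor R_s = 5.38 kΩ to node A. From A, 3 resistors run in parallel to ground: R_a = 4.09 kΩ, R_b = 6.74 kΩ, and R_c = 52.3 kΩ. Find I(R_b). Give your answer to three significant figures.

Parallel bank: R_p = 1/(1/4.09 + 1/6.74 + 1/52.3) = 2.427 kΩ.
Node voltage V_A = V_DC · R_p/(R_s + R_p) = 40.4 × 0.3109 = 12.56 V.
Branch current I = V_A/R_b = 12.56/6.74 = 1.864 mA.

I ≈ 1.86 mA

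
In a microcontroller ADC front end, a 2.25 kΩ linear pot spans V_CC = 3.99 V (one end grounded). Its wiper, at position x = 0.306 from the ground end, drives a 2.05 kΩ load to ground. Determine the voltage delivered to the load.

V_out ≈ 0.990 V

Split the track: R_lower = x·R_p = 0.6885 kΩ, R_upper = (1−x)·R_p = 1.561 kΩ.
(x·R_p) ‖ R_L = 0.5154 kΩ.
Then V_out = V_CC · 0.5154/(1.561 + 0.5154) = 0.9902 V.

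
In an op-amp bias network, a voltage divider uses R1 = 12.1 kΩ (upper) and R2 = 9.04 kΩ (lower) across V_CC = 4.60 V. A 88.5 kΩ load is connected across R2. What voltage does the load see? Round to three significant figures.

R2 ‖ R_L = (9.04 × 88.5)/(9.04 + 88.5) = 8.202 kΩ.
Then V_out = V_CC · R2'/(R1 + R2') = 4.60 × 8.202/20.30 = 1.858 V.
(Unloaded it would be 1.97 V; the load pulls it down.)

V_out ≈ 1.86 V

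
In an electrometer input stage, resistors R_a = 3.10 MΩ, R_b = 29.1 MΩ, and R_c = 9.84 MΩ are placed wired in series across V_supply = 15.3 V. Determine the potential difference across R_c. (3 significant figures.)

Series total: ΣR = 3.10 + 29.1 + 9.84 = 42.04 MΩ.
By the voltage-divider rule, V = 15.3 × 9.840/42.04 = 3.581 V.

V ≈ 3.58 V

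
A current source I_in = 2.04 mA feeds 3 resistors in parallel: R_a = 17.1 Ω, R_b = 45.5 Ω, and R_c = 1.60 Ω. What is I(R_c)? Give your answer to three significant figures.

ΣG = 1/17.1 + 1/45.5 + 1/1.60 = 0.7055.
Current divider: I(R_c) = I_in · G_k/ΣG = 2.04 × (0.6250/0.7055) = 2.04 × 0.8859 = 1.807 mA.

I ≈ 1.81 mA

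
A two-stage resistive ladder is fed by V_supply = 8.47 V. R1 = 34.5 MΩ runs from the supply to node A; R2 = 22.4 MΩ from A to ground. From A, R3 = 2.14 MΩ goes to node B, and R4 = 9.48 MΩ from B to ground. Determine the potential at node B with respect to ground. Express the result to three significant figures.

Node A sees R2 in parallel with the series input of stage 2, R3 + R4 = 11.62 MΩ.
R2 ‖ (R3+R4) = 7.651 MΩ.
So V_A = 8.47 × 0.1815 = 1.537 V.
Then the unloaded second divider: V_B = V_A × R4/(R3+R4) = 1.537 × 0.8158 = 1.254 V.

V_B ≈ 1.25 V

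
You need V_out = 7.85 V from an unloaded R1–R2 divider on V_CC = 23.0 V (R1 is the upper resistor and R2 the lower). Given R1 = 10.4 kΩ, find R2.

R2 ≈ 5.39 kΩ

Required fraction k = V_out/V_CC = 0.3413.
So R2 = R1 · V_out/(V_CC − V_out) = 10.4 × 7.85/(23.0 − 7.85) = 10.4 × 0.5182 = 5.389 kΩ.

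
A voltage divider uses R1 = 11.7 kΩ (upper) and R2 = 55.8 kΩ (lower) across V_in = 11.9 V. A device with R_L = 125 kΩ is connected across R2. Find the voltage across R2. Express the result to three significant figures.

First combine the lower leg with the load: R2 ‖ R_L = 38.58 kΩ.
Voltage divider with the loaded lower leg: V_out = 11.9 × 38.58/(11.7 + 38.58) = 11.9 × 0.7673 = 9.131 V.
(Unloaded it would be 9.84 V; the load pulls it down.)

V_out ≈ 9.13 V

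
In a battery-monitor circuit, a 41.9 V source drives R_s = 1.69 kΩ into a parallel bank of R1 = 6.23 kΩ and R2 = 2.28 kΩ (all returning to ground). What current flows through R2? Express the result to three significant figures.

I ≈ 9.13 mA

Parallel bank: R_p = 1/(1/6.23 + 1/2.28) = 1.669 kΩ.
V_A by voltage divider: V_A = 41.9 × 1.669/(1.69 + 1.669) = 20.82 V.
I(R2) = V_A / R2 = 20.82/2.28 = 9.132 mA.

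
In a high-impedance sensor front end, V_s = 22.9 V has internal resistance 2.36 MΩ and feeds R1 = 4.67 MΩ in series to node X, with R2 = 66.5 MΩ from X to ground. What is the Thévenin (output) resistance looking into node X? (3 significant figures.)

R1' = 2.36 + 4.67 = 7.030 MΩ (source resistance + R1).
With V_s suppressed (replaced by a short), R_th = R1' ‖ R2 = (7.030 × 66.5)/(7.030 + 66.5) = 6.358 MΩ.

R_th ≈ 6.36 MΩ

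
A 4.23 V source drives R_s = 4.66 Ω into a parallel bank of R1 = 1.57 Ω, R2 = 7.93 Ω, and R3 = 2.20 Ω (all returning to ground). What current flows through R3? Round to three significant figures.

Equivalent of the parallel group: R_p = 0.8213 Ω.
Node voltage V_A = V_in · R_p/(R_s + R_p) = 4.23 × 0.1498 = 0.6338 V.
I(R3) = V_A / R3 = 0.6338/2.20 = 0.2881 A.
(Equivalently: I_total = 0.7717 A, then current-divider fraction G_k/ΣG = 0.3733.)

I ≈ 0.288 A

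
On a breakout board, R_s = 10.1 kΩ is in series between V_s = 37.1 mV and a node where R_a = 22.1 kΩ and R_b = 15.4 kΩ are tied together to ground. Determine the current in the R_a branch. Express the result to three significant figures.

Combine the parallel branches: R_p = (1/22.1 + 1/15.4)⁻¹ = 9.076 kΩ.
V_A by voltage divider: V_A = 37.1 × 9.076/(10.1 + 9.076) = 17.56 mV.
Branch current I = V_A/R_a = 17.56/22.1 = 0.7945 µA.

I ≈ 0.795 µA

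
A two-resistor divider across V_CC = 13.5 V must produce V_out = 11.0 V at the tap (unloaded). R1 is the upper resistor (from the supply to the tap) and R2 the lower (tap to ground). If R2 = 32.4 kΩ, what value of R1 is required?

The divider ratio is R2/(R1+R2) = 11.0/13.5 = 0.8148.
So R1 = R2 · (V_CC/V_out − 1) = 32.4 × (13.5/11.0 − 1) = 32.4 × 0.2273 = 7.364 kΩ.

R1 ≈ 7.36 kΩ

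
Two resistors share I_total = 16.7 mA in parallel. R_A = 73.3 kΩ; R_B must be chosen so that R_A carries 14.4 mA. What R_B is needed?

The fraction through R_A equals R_B/(R_A+R_B).
14.4/16.7 = R_B/(R_A + R_B) → R_B = R_A · (0.8623)/(1 − 0.8623) = 73.3 × 6.261 = 458.9 kΩ.

R_B ≈ 459 kΩ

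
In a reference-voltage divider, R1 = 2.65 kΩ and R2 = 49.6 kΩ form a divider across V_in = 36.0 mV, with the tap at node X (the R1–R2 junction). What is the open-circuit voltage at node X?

V_th ≈ 34.2 mV

Open-circuit (no load on X): V_th = V_in · R2/(R1 + R2) = 36.0 × 49.6/(2.650 + 49.6) = 34.17 mV.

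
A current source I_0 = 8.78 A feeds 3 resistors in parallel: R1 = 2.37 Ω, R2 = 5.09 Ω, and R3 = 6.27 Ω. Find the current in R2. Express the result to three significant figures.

I ≈ 2.22 A

Conductances: ΣG = 1/2.37 + 1/5.09 + 1/6.27 = 0.7779 (1/Ω).
R2 takes the fraction G_k/ΣG = 0.1965/0.7779 = 0.2526, so I = 8.78 × 0.2526 = 2.217 A.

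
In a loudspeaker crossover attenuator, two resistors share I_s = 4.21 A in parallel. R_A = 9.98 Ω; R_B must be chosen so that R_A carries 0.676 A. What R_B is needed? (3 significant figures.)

R_B ≈ 1.91 Ω

Two-branch current divider: I_A = I_s · R_B/(R_A + R_B).
0.676/4.21 = R_B/(R_A + R_B) → R_B = R_A · (0.1606)/(1 − 0.1606) = 9.98 × 0.1913 = 1.909 Ω.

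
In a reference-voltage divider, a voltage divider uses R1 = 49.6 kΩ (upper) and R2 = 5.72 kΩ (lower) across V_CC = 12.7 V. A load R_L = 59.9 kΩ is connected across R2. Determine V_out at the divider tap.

The load sits in parallel with R2, giving an effective lower resistance R2' = R2·R_L/(R2+R_L) = 5.221 kΩ.
Voltage divider with the loaded lower leg: V_out = 12.7 × 5.221/(49.6 + 5.221) = 12.7 × 0.09524 = 1.210 V.
(Unloaded it would be 1.31 V; the load pulls it down.)

V_out ≈ 1.21 V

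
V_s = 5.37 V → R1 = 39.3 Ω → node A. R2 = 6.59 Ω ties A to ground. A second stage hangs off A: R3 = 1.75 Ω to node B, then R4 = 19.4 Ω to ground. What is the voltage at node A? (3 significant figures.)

Looking into the second stage from A: R3 + R4 = 21.15 Ω appears in parallel with R2.
R2 ‖ (R3+R4) = 5.024 Ω.
V_A = 5.37 × 5.024/(39.3 + 5.024) = 0.6087 V.

V_A ≈ 0.609 V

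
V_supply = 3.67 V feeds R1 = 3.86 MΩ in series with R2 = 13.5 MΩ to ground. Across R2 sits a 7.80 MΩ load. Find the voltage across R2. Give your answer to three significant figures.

R2 ‖ R_L = (13.5 × 7.80)/(13.5 + 7.80) = 4.944 MΩ.
Then V_out = V_supply · R2'/(R1 + R2') = 3.67 × 4.944/8.804 = 2.061 V.
(Unloaded it would be 2.85 V; the load pulls it down.)

V_out ≈ 2.06 V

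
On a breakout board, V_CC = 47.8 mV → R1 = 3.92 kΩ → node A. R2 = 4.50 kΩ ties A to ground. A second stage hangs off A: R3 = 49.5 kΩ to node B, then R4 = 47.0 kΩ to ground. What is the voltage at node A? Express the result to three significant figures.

The second stage (R3 + R4 = 96.50 kΩ) loads node A in parallel with R2.
R2 ‖ (R3+R4) = 4.300 kΩ.
V_A = 47.8 × 4.300/(3.92 + 4.300) = 25.00 mV.

V_A ≈ 25.0 mV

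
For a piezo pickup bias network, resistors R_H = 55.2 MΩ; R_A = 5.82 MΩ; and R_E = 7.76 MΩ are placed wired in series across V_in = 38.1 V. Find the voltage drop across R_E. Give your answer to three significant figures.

Series total: ΣR = 55.2 + 5.82 + 7.76 = 68.78 MΩ.
Voltage divider: V = V_in · (7.760 / 68.78) = 38.1 × 0.1128 = 4.299 V.

V ≈ 4.30 V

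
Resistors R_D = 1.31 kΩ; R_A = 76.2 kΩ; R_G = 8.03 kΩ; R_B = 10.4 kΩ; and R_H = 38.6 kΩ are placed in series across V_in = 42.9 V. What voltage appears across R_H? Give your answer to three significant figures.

Series total: ΣR = 1.31 + 76.2 + 8.03 + 10.4 + 38.6 = 134.5 kΩ.
V = V_in · R/ΣR = 42.9 × 0.2869 = 12.31 V.

V ≈ 12.3 V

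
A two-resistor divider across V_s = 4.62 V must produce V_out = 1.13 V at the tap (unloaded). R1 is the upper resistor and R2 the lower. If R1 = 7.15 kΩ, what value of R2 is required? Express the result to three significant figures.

The divider ratio is R2/(R1+R2) = 1.13/4.62 = 0.2446.
So R2 = R1 · V_out/(V_s − V_out) = 7.15 × 1.13/(4.62 − 1.13) = 7.15 × 0.3238 = 2.315 kΩ.

R2 ≈ 2.32 kΩ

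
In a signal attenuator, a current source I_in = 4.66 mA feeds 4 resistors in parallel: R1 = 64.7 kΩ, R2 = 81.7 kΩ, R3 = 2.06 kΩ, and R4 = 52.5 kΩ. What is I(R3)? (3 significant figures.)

I ≈ 4.25 mA

ΣG = 1/64.7 + 1/81.7 + 1/2.06 + 1/52.5 = 0.5322.
R3 takes the fraction G_k/ΣG = 0.4854/0.5322 = 0.9122, so I = 4.66 × 0.9122 = 4.251 mA.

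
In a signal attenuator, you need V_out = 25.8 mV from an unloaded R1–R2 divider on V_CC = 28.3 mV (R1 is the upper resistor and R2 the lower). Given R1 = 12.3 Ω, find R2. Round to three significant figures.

R2 ≈ 127 Ω

The divider ratio is R2/(R1+R2) = 25.8/28.3 = 0.9117.
R2 = R1 · 0.9117/(1 − 0.9117) = 126.9 Ω.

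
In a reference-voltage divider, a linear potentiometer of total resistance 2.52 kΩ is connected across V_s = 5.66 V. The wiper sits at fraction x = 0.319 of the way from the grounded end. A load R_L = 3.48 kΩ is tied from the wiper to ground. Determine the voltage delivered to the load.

Lower segment x·R_p = 0.8039 kΩ; upper segment (1−x)·R_p = 1.716 kΩ.
Lower segment in parallel with the load: 0.8039 ‖ 3.48 = 0.6530 kΩ.
V_out = 5.66 × 0.6530/(1.716 + 0.6530) = 1.560 V.

V_out ≈ 1.56 V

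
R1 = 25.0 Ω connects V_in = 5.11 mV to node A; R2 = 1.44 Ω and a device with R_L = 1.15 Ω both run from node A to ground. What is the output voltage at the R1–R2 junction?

V_out ≈ 0.127 mV

The load sits in parallel with R2, giving an effective lower resistance R2' = R2·R_L/(R2+R_L) = 0.6394 Ω.
Voltage divider with the loaded lower leg: V_out = 5.11 × 0.6394/(25.0 + 0.6394) = 5.11 × 0.02494 = 0.1274 mV.
(Unloaded it would be 0.278 mV; the load pulls it down.)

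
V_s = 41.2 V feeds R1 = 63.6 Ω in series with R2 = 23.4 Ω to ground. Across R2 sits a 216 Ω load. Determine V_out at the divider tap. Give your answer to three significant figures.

R2 ‖ R_L = (23.4 × 216)/(23.4 + 216) = 21.11 Ω.
Voltage divider with the loaded lower leg: V_out = 41.2 × 21.11/(63.6 + 21.11) = 41.2 × 0.2492 = 10.27 V.
(Unloaded it would be 11.1 V; the load pulls it down.)

V_out ≈ 10.3 V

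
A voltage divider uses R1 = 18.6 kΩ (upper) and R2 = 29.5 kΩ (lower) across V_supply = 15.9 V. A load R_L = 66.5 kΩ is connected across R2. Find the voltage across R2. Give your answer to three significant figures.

V_out ≈ 8.32 V

First combine the lower leg with the load: R2 ‖ R_L = 20.43 kΩ.
Then V_out = V_supply · R2'/(R1 + R2') = 15.9 × 20.43/39.03 = 8.324 V.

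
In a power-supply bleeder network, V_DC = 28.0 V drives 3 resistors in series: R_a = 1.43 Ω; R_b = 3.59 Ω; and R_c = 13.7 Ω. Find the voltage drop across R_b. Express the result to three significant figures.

V ≈ 5.37 V

Total series resistance ΣR = 1.43 + 3.59 + 13.7 = 18.72 Ω.
Voltage divider: V = V_DC · (3.590 / 18.72) = 28.0 × 0.1918 = 5.370 V.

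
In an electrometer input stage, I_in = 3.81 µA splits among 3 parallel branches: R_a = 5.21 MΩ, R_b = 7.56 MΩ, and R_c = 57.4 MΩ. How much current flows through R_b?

I ≈ 1.48 µA

Conductances: ΣG = 1/5.21 + 1/7.56 + 1/57.4 = 0.3416 (1/MΩ).
By the current-divider rule, I = I_in · G_k/ΣG = 3.81 × 0.3872 = 1.475 µA.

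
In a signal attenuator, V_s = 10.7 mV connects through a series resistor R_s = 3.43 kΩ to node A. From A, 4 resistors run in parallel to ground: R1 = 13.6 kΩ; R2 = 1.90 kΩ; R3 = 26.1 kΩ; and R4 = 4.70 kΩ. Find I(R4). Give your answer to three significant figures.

I ≈ 0.581 µA

Combine the parallel branches: R_p = (1/13.6 + 1/1.90 + 1/26.1 + 1/4.70)⁻¹ = 1.175 kΩ.
V_A = 10.7 × 1.175/4.605 = 2.731 mV.
Branch current I = V_A/R4 = 2.731/4.70 = 0.5810 µA.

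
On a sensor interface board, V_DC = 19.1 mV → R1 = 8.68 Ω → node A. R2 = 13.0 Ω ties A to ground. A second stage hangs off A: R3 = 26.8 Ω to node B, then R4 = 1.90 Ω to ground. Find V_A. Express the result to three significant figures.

V_A ≈ 9.69 mV

Looking into the second stage from A: R3 + R4 = 28.70 Ω appears in parallel with R2.
Effective lower resistance at A: R2 ‖ 28.70 = 8.947 Ω.
V_A = 19.1 × 8.947/(8.68 + 8.947) = 9.695 mV.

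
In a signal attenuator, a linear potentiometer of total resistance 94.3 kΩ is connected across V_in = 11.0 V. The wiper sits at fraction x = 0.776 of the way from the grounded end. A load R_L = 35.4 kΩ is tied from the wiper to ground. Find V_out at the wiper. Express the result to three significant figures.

V_out ≈ 5.83 V

The pot divides into 21.12 kΩ above the wiper and 73.18 kΩ below.
R_L loads the lower segment: effective lower R = 23.86 kΩ.
Loaded-divider output: V_out = 11.0 × 0.5304 = 5.834 V.
(Unloaded: V_out = x·V_in = 8.54 V.)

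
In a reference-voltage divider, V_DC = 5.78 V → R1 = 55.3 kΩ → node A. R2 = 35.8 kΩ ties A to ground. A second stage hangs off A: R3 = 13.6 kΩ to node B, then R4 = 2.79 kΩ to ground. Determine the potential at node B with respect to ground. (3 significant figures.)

The second stage (R3 + R4 = 16.39 kΩ) loads node A in parallel with R2.
R2 ‖ (R3+R4) = 11.24 kΩ.
First divider: V_A = V_DC · 11.24/(55.3 + 11.24) = 0.9766 V.
Stage 2 is unloaded, so V_B = V_A · R4/(R3+R4) = 0.9766 × 2.79/16.39 = 0.1662 V.

V_B ≈ 0.166 V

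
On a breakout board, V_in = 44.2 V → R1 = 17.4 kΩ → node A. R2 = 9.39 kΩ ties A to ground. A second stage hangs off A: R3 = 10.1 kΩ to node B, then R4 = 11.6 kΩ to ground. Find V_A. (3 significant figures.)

Node A sees R2 in parallel with the series input of stage 2, R3 + R4 = 21.70 kΩ.
Effective lower resistance at A: R2 ‖ 21.70 = 6.554 kΩ.
V_A = 44.2 × 6.554/(17.4 + 6.554) = 12.09 V.

V_A ≈ 12.1 V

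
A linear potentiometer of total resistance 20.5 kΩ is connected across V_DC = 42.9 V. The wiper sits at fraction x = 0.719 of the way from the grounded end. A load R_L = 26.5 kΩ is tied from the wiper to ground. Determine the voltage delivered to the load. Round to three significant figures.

V_out ≈ 26.7 V

The pot divides into 5.761 kΩ above the wiper and 14.74 kΩ below.
R_L loads the lower segment: effective lower R = 9.471 kΩ.
Then V_out = V_DC · 9.471/(5.761 + 9.471) = 26.68 V.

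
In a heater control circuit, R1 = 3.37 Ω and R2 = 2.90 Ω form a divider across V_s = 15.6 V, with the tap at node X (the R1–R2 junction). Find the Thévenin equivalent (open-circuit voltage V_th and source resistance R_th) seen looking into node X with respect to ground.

V_th ≈ 7.22 V, R_th ≈ 1.56 Ω

V_th is the unloaded tap voltage: V_s · R2/(R1+R2) = 15.6 × 0.4625 = 7.215 V.
Looking into X with the source shorted: R_th = R1·R2/(R1+R2) = 3.370 × 2.90/6.270 = 1.559 Ω.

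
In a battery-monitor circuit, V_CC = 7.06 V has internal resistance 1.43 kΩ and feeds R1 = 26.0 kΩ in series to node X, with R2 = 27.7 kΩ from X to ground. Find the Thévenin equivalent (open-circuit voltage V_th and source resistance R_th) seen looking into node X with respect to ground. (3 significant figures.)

V_th ≈ 3.55 V, R_th ≈ 13.8 kΩ

R1' = 1.43 + 26.0 = 27.43 kΩ (source resistance + R1).
V_th is the unloaded tap voltage: V_CC · R2/(R1'+R2) = 7.06 × 0.5024 = 3.547 V.
Zeroing V_CC shorts the top of R1' to ground, so R_th = R1' ‖ R2 = 13.78 kΩ.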